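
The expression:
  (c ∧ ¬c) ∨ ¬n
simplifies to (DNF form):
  ¬n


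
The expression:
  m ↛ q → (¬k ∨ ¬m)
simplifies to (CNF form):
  q ∨ ¬k ∨ ¬m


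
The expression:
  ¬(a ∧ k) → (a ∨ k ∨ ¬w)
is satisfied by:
  {a: True, k: True, w: False}
  {a: True, w: False, k: False}
  {k: True, w: False, a: False}
  {k: False, w: False, a: False}
  {a: True, k: True, w: True}
  {a: True, w: True, k: False}
  {k: True, w: True, a: False}


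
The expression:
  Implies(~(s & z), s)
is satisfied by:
  {s: True}


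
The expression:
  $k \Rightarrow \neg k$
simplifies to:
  $\neg k$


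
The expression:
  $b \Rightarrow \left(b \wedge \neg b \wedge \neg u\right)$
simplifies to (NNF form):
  $\neg b$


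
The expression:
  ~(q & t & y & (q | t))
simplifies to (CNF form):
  ~q | ~t | ~y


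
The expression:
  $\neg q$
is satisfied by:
  {q: False}


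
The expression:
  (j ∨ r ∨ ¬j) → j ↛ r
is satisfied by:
  {j: True, r: False}


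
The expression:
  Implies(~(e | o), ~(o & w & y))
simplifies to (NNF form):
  True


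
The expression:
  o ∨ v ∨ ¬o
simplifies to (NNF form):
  True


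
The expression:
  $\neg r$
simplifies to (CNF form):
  $\neg r$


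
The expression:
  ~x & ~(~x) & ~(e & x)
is never true.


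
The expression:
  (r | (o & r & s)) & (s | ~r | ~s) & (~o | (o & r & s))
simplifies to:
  r & (s | ~o)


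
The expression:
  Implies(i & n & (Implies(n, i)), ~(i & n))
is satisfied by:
  {n: False, i: False}
  {i: True, n: False}
  {n: True, i: False}


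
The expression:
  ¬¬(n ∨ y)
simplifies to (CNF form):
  n ∨ y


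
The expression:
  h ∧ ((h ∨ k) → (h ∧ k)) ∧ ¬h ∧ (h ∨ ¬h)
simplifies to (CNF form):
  False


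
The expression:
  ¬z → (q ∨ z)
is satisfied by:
  {q: True, z: True}
  {q: True, z: False}
  {z: True, q: False}


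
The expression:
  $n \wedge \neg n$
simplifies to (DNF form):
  $\text{False}$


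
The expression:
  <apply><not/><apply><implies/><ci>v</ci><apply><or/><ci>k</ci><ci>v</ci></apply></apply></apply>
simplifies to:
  <false/>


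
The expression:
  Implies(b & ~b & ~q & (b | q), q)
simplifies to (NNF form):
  True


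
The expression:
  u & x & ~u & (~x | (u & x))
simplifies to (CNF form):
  False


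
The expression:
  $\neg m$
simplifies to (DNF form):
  $\neg m$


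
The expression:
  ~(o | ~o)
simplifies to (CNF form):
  False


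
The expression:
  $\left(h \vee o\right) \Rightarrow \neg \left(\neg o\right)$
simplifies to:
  $o \vee \neg h$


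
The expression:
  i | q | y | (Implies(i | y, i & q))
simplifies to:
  True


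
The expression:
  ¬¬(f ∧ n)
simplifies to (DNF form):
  f ∧ n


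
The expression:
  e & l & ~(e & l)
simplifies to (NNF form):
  False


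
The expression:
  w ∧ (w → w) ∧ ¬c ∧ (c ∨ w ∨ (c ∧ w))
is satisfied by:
  {w: True, c: False}


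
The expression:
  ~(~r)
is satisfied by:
  {r: True}


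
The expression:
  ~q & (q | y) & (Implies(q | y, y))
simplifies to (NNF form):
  y & ~q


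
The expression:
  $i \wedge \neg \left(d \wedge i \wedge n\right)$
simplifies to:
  $i \wedge \left(\neg d \vee \neg n\right)$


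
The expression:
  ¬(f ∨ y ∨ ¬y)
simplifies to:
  False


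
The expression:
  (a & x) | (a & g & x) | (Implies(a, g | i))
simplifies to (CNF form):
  g | i | x | ~a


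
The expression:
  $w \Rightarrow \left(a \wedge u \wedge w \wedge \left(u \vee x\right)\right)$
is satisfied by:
  {a: True, u: True, w: False}
  {a: True, u: False, w: False}
  {u: True, a: False, w: False}
  {a: False, u: False, w: False}
  {a: True, w: True, u: True}


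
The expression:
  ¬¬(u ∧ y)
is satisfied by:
  {u: True, y: True}


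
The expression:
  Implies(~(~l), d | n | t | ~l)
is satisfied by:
  {n: True, d: True, t: True, l: False}
  {n: True, d: True, l: False, t: False}
  {n: True, t: True, l: False, d: False}
  {n: True, l: False, t: False, d: False}
  {d: True, t: True, l: False, n: False}
  {d: True, l: False, t: False, n: False}
  {t: True, d: False, l: False, n: False}
  {d: False, l: False, t: False, n: False}
  {d: True, n: True, l: True, t: True}
  {d: True, n: True, l: True, t: False}
  {n: True, l: True, t: True, d: False}
  {n: True, l: True, d: False, t: False}
  {t: True, l: True, d: True, n: False}
  {l: True, d: True, n: False, t: False}
  {l: True, t: True, n: False, d: False}


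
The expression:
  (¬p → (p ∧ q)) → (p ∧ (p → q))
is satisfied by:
  {q: True, p: False}
  {p: False, q: False}
  {p: True, q: True}


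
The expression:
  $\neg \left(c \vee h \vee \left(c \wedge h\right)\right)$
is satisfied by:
  {h: False, c: False}


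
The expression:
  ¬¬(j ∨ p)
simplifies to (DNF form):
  j ∨ p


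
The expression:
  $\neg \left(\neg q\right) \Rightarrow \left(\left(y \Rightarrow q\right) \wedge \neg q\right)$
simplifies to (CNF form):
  $\neg q$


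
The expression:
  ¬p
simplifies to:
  ¬p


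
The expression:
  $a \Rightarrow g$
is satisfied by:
  {g: True, a: False}
  {a: False, g: False}
  {a: True, g: True}


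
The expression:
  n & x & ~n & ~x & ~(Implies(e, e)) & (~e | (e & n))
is never true.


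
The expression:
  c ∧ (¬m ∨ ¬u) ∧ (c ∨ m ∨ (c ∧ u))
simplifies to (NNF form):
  c ∧ (¬m ∨ ¬u)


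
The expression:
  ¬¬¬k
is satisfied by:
  {k: False}


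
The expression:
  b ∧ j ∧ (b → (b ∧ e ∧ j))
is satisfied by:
  {j: True, e: True, b: True}


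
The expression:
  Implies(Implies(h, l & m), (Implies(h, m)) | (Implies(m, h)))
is always true.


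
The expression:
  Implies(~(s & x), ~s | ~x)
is always true.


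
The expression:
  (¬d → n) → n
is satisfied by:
  {n: True, d: False}
  {d: False, n: False}
  {d: True, n: True}


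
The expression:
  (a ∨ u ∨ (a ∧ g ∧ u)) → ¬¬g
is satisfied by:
  {g: True, a: False, u: False}
  {g: True, u: True, a: False}
  {g: True, a: True, u: False}
  {g: True, u: True, a: True}
  {u: False, a: False, g: False}


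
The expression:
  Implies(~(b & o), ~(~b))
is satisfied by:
  {b: True}


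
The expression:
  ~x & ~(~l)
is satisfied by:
  {l: True, x: False}


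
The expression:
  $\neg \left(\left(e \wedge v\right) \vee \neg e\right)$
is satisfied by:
  {e: True, v: False}


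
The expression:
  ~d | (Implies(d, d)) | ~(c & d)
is always true.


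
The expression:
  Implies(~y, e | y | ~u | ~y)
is always true.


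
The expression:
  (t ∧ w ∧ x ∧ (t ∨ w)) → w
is always true.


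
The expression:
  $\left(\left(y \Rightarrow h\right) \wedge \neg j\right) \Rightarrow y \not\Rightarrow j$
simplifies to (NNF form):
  $j \vee y$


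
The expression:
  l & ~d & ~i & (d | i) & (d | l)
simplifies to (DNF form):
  False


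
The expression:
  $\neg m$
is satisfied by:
  {m: False}


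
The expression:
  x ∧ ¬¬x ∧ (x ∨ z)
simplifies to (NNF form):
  x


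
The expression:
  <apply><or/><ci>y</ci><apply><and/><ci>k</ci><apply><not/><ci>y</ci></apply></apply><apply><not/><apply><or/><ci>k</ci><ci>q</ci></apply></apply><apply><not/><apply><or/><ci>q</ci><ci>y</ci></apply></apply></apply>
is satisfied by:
  {y: True, k: True, q: False}
  {y: True, q: False, k: False}
  {k: True, q: False, y: False}
  {k: False, q: False, y: False}
  {y: True, k: True, q: True}
  {y: True, q: True, k: False}
  {k: True, q: True, y: False}


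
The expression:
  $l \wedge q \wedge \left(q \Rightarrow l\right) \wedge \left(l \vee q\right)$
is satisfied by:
  {q: True, l: True}


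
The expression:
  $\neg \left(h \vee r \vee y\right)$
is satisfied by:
  {y: False, r: False, h: False}


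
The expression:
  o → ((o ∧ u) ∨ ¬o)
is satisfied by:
  {u: True, o: False}
  {o: False, u: False}
  {o: True, u: True}


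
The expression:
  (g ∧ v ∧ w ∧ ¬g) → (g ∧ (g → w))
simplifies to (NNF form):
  True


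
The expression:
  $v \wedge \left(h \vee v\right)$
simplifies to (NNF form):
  $v$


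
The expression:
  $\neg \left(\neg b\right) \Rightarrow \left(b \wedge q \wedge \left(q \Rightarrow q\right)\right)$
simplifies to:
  $q \vee \neg b$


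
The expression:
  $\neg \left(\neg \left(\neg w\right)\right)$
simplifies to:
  $\neg w$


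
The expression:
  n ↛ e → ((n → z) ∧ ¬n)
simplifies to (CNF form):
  e ∨ ¬n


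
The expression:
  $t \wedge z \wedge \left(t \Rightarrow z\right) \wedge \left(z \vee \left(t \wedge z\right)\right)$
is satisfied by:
  {t: True, z: True}


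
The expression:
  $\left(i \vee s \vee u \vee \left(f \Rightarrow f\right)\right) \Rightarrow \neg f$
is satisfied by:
  {f: False}


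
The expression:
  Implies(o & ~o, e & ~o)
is always true.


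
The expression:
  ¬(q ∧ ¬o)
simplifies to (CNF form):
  o ∨ ¬q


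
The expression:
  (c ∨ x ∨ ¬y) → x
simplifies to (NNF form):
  x ∨ (y ∧ ¬c)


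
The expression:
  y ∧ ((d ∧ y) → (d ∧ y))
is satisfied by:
  {y: True}


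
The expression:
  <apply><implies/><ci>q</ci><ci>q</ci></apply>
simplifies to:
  <true/>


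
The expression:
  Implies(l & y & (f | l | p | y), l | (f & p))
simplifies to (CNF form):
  True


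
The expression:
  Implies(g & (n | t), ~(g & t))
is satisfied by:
  {g: False, t: False}
  {t: True, g: False}
  {g: True, t: False}


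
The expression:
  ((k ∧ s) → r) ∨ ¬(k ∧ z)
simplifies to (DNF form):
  r ∨ ¬k ∨ ¬s ∨ ¬z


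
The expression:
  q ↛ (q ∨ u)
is never true.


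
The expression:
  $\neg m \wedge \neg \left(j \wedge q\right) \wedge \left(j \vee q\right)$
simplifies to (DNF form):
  $\left(j \wedge \neg j \wedge \neg m\right) \vee \left(j \wedge \neg m \wedge \neg q\right) \vee \left(q \wedge \neg j \wedge \neg m\right) \vee \left(q \wedge \neg m \wedge \neg q\right)$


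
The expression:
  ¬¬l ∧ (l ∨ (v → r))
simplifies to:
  l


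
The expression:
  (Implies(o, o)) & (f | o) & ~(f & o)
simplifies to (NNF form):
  (f & ~o) | (o & ~f)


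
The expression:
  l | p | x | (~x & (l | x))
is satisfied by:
  {x: True, l: True, p: True}
  {x: True, l: True, p: False}
  {x: True, p: True, l: False}
  {x: True, p: False, l: False}
  {l: True, p: True, x: False}
  {l: True, p: False, x: False}
  {p: True, l: False, x: False}


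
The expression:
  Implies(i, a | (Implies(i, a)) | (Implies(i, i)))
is always true.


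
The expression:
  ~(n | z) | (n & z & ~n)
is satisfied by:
  {n: False, z: False}


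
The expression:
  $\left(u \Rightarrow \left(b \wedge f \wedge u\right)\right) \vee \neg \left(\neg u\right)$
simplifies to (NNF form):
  $\text{True}$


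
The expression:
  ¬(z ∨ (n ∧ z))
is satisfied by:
  {z: False}


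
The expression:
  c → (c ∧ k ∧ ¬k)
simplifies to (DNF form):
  ¬c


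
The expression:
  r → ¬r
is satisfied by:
  {r: False}


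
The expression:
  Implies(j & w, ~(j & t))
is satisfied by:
  {w: False, t: False, j: False}
  {j: True, w: False, t: False}
  {t: True, w: False, j: False}
  {j: True, t: True, w: False}
  {w: True, j: False, t: False}
  {j: True, w: True, t: False}
  {t: True, w: True, j: False}


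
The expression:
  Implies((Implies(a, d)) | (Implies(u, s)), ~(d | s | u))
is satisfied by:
  {a: True, u: False, d: False, s: False}
  {s: False, u: False, a: False, d: False}
  {a: True, u: True, s: False, d: False}


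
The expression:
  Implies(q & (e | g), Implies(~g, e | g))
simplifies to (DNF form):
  True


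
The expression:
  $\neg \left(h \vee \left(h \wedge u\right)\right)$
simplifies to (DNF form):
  $\neg h$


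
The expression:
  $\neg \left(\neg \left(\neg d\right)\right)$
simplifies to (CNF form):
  $\neg d$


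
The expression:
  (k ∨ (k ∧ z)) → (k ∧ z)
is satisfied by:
  {z: True, k: False}
  {k: False, z: False}
  {k: True, z: True}


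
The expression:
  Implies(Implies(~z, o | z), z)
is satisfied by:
  {z: True, o: False}
  {o: False, z: False}
  {o: True, z: True}


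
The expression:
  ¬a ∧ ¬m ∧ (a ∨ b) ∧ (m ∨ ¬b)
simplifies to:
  False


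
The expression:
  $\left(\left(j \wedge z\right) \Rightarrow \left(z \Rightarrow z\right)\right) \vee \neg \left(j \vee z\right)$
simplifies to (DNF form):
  $\text{True}$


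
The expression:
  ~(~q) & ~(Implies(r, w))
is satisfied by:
  {r: True, q: True, w: False}


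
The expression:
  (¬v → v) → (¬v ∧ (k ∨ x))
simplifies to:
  ¬v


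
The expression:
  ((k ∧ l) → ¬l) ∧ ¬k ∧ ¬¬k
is never true.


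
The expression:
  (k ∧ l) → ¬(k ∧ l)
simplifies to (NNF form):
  ¬k ∨ ¬l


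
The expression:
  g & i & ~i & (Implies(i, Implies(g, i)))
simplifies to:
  False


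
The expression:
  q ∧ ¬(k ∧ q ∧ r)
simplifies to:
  q ∧ (¬k ∨ ¬r)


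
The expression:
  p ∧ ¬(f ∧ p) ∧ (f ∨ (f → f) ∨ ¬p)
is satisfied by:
  {p: True, f: False}


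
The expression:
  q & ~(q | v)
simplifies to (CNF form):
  False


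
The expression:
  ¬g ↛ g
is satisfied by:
  {g: False}


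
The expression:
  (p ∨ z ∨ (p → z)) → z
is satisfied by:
  {z: True}


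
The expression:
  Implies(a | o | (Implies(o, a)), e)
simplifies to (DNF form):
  e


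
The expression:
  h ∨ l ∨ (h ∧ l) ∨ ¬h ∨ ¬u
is always true.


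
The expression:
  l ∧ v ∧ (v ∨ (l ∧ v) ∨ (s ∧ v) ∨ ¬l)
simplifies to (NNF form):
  l ∧ v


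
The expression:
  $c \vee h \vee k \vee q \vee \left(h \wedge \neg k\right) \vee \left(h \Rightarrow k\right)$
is always true.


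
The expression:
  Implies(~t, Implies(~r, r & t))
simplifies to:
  r | t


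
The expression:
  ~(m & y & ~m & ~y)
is always true.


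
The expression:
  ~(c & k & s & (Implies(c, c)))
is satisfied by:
  {s: False, k: False, c: False}
  {c: True, s: False, k: False}
  {k: True, s: False, c: False}
  {c: True, k: True, s: False}
  {s: True, c: False, k: False}
  {c: True, s: True, k: False}
  {k: True, s: True, c: False}


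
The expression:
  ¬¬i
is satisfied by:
  {i: True}


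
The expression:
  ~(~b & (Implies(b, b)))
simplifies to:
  b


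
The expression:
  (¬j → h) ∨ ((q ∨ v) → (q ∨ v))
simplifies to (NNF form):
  True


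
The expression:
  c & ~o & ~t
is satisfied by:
  {c: True, o: False, t: False}


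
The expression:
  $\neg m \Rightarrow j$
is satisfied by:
  {m: True, j: True}
  {m: True, j: False}
  {j: True, m: False}


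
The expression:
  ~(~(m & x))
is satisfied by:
  {m: True, x: True}


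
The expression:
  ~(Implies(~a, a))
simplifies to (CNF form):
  ~a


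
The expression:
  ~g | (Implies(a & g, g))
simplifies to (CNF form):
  True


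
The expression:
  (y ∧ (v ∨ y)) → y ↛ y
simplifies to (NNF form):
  ¬y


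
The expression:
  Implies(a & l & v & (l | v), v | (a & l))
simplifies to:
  True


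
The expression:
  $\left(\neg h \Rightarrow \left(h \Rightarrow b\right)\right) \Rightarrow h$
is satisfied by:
  {h: True}


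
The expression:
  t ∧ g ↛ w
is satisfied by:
  {t: True, g: True, w: False}


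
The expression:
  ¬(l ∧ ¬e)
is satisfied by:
  {e: True, l: False}
  {l: False, e: False}
  {l: True, e: True}


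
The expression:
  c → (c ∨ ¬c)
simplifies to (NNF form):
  True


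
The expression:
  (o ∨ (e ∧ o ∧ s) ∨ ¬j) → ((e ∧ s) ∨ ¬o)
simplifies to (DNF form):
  (e ∧ s) ∨ ¬o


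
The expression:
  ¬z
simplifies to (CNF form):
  ¬z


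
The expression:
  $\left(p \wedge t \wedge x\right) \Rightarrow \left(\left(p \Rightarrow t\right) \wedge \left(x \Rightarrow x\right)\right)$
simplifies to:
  $\text{True}$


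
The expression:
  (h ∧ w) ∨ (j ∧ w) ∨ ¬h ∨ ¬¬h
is always true.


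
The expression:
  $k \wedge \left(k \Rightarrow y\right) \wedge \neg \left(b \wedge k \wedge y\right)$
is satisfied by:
  {y: True, k: True, b: False}


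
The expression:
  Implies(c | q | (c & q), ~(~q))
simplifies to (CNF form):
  q | ~c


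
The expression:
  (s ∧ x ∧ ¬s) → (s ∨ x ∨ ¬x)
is always true.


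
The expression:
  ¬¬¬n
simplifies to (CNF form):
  ¬n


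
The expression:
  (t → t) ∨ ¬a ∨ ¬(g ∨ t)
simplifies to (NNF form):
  True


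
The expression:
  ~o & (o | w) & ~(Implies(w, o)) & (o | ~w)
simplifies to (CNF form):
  False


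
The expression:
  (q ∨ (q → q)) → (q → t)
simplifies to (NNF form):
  t ∨ ¬q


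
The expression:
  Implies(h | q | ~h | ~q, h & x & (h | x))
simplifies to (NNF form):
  h & x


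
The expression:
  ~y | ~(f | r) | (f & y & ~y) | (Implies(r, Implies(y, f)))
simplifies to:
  f | ~r | ~y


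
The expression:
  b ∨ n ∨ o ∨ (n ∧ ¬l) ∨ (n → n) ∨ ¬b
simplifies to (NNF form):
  True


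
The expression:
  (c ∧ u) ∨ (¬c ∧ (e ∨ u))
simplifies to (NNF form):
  u ∨ (e ∧ ¬c)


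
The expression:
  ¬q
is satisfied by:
  {q: False}


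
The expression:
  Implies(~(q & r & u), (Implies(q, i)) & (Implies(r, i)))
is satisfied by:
  {i: True, u: True, q: False, r: False}
  {i: True, q: False, u: False, r: False}
  {i: True, r: True, u: True, q: False}
  {i: True, r: True, q: False, u: False}
  {i: True, u: True, q: True, r: False}
  {i: True, q: True, u: False, r: False}
  {i: True, r: True, q: True, u: True}
  {i: True, r: True, q: True, u: False}
  {u: True, r: False, q: False, i: False}
  {r: False, q: False, u: False, i: False}
  {r: True, u: True, q: True, i: False}


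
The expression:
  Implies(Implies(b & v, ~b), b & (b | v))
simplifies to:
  b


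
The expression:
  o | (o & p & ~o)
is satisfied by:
  {o: True}


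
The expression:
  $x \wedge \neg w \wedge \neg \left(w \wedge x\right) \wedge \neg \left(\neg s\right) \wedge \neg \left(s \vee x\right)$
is never true.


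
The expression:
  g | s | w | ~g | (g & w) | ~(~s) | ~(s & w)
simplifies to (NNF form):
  True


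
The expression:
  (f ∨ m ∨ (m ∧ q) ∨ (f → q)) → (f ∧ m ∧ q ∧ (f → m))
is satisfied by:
  {m: True, f: True, q: True}


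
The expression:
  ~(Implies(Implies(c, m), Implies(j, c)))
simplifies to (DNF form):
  j & ~c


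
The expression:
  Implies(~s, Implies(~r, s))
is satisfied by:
  {r: True, s: True}
  {r: True, s: False}
  {s: True, r: False}


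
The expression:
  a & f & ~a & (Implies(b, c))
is never true.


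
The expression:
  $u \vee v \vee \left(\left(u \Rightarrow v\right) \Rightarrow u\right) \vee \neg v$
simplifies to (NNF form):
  $\text{True}$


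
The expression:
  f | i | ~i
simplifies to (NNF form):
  True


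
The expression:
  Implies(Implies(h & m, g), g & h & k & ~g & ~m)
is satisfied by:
  {h: True, m: True, g: False}


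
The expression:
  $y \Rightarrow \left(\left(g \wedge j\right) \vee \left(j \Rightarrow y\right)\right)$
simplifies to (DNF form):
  $\text{True}$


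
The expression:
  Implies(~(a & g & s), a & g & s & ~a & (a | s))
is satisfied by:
  {a: True, s: True, g: True}


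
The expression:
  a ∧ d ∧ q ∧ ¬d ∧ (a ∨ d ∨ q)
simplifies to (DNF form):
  False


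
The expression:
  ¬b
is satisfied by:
  {b: False}


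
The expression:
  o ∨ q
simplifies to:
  o ∨ q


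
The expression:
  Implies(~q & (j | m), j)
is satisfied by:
  {q: True, j: True, m: False}
  {q: True, j: False, m: False}
  {j: True, q: False, m: False}
  {q: False, j: False, m: False}
  {q: True, m: True, j: True}
  {q: True, m: True, j: False}
  {m: True, j: True, q: False}


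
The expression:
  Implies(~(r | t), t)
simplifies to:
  r | t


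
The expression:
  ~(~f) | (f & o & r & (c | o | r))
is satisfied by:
  {f: True}


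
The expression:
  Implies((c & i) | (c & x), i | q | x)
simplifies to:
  True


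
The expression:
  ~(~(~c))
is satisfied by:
  {c: False}


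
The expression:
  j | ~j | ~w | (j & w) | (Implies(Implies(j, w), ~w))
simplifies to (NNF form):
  True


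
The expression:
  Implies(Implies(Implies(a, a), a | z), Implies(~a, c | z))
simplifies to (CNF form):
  True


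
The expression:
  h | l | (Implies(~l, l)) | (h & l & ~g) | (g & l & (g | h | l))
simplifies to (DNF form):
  h | l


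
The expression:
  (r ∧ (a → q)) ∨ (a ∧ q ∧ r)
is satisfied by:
  {r: True, q: True, a: False}
  {r: True, q: False, a: False}
  {r: True, a: True, q: True}


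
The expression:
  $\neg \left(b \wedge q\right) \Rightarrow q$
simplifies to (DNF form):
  $q$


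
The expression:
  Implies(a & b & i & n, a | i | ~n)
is always true.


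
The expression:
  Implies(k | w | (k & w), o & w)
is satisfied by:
  {o: True, w: False, k: False}
  {o: False, w: False, k: False}
  {w: True, o: True, k: False}
  {k: True, w: True, o: True}


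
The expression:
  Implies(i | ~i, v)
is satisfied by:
  {v: True}


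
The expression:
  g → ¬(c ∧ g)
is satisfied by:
  {g: False, c: False}
  {c: True, g: False}
  {g: True, c: False}


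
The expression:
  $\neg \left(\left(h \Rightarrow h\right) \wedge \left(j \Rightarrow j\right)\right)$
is never true.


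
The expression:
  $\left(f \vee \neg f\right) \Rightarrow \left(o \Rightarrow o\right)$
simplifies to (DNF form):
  $\text{True}$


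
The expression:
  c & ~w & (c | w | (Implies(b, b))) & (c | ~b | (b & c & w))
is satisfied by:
  {c: True, w: False}


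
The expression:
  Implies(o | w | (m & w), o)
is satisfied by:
  {o: True, w: False}
  {w: False, o: False}
  {w: True, o: True}


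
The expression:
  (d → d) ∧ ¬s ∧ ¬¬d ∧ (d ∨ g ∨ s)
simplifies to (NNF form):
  d ∧ ¬s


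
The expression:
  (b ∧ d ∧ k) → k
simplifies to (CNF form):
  True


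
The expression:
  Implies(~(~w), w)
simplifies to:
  True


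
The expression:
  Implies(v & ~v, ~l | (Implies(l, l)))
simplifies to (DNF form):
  True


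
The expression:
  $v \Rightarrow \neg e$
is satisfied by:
  {v: False, e: False}
  {e: True, v: False}
  {v: True, e: False}


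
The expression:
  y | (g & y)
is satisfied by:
  {y: True}


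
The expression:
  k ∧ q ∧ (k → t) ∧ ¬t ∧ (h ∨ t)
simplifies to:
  False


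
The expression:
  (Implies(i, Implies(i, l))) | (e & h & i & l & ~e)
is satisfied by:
  {l: True, i: False}
  {i: False, l: False}
  {i: True, l: True}


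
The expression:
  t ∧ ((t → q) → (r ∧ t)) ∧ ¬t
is never true.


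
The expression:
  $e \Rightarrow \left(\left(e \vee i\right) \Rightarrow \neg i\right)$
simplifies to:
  $\neg e \vee \neg i$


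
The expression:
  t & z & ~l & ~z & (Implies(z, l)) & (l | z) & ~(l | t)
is never true.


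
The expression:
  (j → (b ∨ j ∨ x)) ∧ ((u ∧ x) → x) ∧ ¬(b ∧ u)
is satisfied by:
  {u: False, b: False}
  {b: True, u: False}
  {u: True, b: False}


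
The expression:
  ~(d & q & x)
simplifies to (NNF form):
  ~d | ~q | ~x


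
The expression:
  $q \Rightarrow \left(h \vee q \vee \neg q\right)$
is always true.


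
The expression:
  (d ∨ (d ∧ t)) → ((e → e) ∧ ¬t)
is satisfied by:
  {t: False, d: False}
  {d: True, t: False}
  {t: True, d: False}


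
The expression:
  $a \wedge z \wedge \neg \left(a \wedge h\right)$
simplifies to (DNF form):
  $a \wedge z \wedge \neg h$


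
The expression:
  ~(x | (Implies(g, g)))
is never true.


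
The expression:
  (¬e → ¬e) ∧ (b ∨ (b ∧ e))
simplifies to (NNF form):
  b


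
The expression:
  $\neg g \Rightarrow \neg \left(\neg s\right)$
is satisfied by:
  {g: True, s: True}
  {g: True, s: False}
  {s: True, g: False}


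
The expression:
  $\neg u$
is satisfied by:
  {u: False}


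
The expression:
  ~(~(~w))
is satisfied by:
  {w: False}


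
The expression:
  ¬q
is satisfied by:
  {q: False}


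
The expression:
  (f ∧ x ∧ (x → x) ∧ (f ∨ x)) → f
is always true.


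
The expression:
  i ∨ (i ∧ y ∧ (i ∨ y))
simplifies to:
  i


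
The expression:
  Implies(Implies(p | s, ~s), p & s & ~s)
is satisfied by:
  {s: True}


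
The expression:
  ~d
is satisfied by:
  {d: False}


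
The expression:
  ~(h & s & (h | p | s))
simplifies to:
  ~h | ~s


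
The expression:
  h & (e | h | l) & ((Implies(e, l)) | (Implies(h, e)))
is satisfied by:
  {h: True}


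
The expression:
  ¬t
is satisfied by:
  {t: False}


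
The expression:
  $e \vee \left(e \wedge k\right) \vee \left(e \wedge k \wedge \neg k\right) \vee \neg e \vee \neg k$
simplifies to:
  $\text{True}$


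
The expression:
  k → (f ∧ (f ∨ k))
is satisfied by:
  {f: True, k: False}
  {k: False, f: False}
  {k: True, f: True}


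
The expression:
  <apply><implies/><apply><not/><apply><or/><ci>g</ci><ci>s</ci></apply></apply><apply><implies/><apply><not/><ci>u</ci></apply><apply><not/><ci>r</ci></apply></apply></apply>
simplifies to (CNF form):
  <apply><or/><ci>g</ci><ci>s</ci><ci>u</ci><apply><not/><ci>r</ci></apply></apply>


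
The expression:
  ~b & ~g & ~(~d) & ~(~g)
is never true.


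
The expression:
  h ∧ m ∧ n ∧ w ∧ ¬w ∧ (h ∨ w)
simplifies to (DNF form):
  False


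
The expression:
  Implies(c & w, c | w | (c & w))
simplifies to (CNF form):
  True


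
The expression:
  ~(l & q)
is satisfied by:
  {l: False, q: False}
  {q: True, l: False}
  {l: True, q: False}


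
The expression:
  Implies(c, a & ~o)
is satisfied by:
  {a: True, c: False, o: False}
  {a: False, c: False, o: False}
  {o: True, a: True, c: False}
  {o: True, a: False, c: False}
  {c: True, a: True, o: False}


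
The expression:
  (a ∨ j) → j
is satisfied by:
  {j: True, a: False}
  {a: False, j: False}
  {a: True, j: True}


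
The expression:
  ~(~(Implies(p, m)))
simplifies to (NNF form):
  m | ~p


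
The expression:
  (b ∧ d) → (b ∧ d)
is always true.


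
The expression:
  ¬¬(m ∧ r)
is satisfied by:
  {r: True, m: True}


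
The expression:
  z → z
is always true.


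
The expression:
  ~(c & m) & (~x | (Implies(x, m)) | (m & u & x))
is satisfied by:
  {c: False, m: False, x: False}
  {m: True, c: False, x: False}
  {x: True, m: True, c: False}
  {c: True, m: False, x: False}


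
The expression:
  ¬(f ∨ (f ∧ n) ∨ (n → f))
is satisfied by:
  {n: True, f: False}


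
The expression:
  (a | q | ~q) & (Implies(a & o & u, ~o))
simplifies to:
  ~a | ~o | ~u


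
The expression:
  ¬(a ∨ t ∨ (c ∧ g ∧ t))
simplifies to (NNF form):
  ¬a ∧ ¬t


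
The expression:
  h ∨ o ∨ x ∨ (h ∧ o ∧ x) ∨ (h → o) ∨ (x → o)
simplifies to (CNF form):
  True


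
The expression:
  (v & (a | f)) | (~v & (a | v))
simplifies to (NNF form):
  a | (f & v)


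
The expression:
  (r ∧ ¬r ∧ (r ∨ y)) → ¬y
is always true.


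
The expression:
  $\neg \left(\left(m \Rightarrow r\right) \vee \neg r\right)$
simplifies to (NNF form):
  $\text{False}$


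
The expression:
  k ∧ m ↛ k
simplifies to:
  False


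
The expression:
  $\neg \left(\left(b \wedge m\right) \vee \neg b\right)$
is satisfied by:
  {b: True, m: False}


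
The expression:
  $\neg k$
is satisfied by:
  {k: False}


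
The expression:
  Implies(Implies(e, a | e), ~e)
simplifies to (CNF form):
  ~e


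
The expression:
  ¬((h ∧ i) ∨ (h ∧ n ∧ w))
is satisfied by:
  {w: False, h: False, i: False, n: False}
  {n: True, w: False, h: False, i: False}
  {w: True, n: False, h: False, i: False}
  {n: True, w: True, h: False, i: False}
  {i: True, n: False, w: False, h: False}
  {i: True, n: True, w: False, h: False}
  {i: True, w: True, n: False, h: False}
  {i: True, n: True, w: True, h: False}
  {h: True, i: False, w: False, n: False}
  {h: True, n: True, i: False, w: False}
  {h: True, w: True, i: False, n: False}


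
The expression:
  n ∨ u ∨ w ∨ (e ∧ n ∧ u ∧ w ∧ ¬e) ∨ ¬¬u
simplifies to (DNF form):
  n ∨ u ∨ w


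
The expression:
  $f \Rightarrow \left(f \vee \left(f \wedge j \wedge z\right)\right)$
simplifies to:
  $\text{True}$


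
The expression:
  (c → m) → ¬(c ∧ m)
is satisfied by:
  {m: False, c: False}
  {c: True, m: False}
  {m: True, c: False}


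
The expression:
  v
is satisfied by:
  {v: True}


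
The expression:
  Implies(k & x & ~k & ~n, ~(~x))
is always true.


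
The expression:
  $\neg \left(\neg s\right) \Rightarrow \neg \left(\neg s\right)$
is always true.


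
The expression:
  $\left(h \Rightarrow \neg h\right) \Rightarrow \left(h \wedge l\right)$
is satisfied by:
  {h: True}


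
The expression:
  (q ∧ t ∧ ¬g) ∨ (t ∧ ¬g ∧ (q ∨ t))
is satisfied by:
  {t: True, g: False}


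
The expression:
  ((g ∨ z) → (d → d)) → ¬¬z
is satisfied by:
  {z: True}


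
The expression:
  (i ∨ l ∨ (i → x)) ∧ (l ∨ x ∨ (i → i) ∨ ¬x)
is always true.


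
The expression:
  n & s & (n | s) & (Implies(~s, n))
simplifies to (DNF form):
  n & s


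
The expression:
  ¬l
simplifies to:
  ¬l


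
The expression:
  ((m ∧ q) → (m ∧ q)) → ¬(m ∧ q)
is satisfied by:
  {m: False, q: False}
  {q: True, m: False}
  {m: True, q: False}


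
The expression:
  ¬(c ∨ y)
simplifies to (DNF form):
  ¬c ∧ ¬y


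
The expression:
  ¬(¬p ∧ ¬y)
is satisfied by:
  {y: True, p: True}
  {y: True, p: False}
  {p: True, y: False}


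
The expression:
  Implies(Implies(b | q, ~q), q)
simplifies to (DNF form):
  q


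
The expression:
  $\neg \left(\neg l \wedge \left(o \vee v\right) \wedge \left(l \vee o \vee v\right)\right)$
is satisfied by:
  {l: True, o: False, v: False}
  {l: True, v: True, o: False}
  {l: True, o: True, v: False}
  {l: True, v: True, o: True}
  {v: False, o: False, l: False}


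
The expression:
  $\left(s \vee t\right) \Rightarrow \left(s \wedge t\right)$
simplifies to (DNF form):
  $\left(s \wedge t\right) \vee \left(\neg s \wedge \neg t\right)$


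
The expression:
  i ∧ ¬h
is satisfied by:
  {i: True, h: False}


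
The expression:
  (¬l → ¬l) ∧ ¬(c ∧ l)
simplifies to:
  ¬c ∨ ¬l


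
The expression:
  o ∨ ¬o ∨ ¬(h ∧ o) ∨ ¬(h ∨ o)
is always true.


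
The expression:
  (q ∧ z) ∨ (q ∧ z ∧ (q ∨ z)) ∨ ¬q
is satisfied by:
  {z: True, q: False}
  {q: False, z: False}
  {q: True, z: True}


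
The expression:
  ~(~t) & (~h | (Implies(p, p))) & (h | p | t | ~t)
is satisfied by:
  {t: True}


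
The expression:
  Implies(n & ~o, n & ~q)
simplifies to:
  o | ~n | ~q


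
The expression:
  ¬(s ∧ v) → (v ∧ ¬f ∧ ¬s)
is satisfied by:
  {s: True, v: True, f: False}
  {v: True, f: False, s: False}
  {f: True, s: True, v: True}


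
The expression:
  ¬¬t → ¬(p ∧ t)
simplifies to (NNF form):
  ¬p ∨ ¬t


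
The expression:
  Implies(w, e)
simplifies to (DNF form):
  e | ~w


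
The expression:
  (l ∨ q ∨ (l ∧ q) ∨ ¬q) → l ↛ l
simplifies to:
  False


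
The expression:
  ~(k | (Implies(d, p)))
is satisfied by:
  {d: True, p: False, k: False}


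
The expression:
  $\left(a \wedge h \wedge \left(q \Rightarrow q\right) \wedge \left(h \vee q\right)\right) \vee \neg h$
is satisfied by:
  {a: True, h: False}
  {h: False, a: False}
  {h: True, a: True}


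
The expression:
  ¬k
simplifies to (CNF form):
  ¬k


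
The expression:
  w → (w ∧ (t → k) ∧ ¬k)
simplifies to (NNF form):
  (¬k ∧ ¬t) ∨ ¬w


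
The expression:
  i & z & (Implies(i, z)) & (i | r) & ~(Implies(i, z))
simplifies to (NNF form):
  False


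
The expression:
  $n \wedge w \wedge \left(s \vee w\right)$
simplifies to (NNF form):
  $n \wedge w$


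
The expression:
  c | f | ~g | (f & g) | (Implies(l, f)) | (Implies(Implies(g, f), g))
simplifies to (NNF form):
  True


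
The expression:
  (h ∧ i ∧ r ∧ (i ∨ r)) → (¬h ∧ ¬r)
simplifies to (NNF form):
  ¬h ∨ ¬i ∨ ¬r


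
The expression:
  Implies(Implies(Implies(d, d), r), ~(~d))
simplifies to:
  d | ~r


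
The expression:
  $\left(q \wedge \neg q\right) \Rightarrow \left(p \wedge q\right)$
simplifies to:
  $\text{True}$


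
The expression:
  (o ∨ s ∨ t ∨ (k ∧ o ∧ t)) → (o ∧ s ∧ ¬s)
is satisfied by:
  {o: False, t: False, s: False}


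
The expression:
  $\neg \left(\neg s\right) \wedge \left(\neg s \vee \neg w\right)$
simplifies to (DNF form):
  $s \wedge \neg w$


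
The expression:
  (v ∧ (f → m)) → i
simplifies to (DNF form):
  i ∨ (f ∧ ¬m) ∨ ¬v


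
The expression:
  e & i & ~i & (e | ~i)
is never true.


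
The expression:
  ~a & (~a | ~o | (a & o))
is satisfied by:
  {a: False}


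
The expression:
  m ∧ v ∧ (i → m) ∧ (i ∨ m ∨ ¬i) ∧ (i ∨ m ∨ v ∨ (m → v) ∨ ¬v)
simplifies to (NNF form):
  m ∧ v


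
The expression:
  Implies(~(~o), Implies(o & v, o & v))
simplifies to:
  True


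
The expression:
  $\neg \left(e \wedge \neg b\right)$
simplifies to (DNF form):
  $b \vee \neg e$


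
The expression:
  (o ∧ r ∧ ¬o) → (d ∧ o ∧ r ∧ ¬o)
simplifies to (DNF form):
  True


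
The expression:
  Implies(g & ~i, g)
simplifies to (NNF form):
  True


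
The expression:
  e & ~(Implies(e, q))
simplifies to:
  e & ~q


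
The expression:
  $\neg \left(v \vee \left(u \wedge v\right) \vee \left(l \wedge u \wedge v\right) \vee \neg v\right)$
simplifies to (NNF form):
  $\text{False}$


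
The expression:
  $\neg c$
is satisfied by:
  {c: False}


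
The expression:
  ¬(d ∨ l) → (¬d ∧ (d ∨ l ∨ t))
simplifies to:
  d ∨ l ∨ t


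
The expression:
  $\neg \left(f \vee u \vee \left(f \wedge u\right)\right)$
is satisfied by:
  {u: False, f: False}


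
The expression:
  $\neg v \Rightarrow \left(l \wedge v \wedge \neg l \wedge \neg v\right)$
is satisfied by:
  {v: True}


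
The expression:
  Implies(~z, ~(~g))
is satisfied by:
  {z: True, g: True}
  {z: True, g: False}
  {g: True, z: False}


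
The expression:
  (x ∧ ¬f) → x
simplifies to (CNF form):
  True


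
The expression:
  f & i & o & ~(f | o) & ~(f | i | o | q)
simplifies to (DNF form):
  False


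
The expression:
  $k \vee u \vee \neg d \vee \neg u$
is always true.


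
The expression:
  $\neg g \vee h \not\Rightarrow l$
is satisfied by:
  {h: True, g: False, l: False}
  {h: False, g: False, l: False}
  {l: True, h: True, g: False}
  {l: True, h: False, g: False}
  {g: True, h: True, l: False}


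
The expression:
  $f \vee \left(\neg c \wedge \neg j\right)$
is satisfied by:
  {f: True, c: False, j: False}
  {j: True, f: True, c: False}
  {f: True, c: True, j: False}
  {j: True, f: True, c: True}
  {j: False, c: False, f: False}


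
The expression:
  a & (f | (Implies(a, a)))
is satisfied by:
  {a: True}


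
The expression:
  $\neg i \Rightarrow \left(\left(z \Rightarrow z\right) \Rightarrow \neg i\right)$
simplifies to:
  $\text{True}$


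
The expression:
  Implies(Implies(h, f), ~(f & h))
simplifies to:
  ~f | ~h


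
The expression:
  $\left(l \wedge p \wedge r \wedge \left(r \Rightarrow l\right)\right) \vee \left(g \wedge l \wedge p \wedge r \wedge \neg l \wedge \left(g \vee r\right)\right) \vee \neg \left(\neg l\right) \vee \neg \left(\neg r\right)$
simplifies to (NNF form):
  $l \vee r$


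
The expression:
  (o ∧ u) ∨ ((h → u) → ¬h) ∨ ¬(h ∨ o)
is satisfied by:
  {o: True, h: False, u: False}
  {h: False, u: False, o: False}
  {o: True, u: True, h: False}
  {u: True, h: False, o: False}
  {o: True, h: True, u: False}
  {h: True, o: False, u: False}
  {o: True, u: True, h: True}


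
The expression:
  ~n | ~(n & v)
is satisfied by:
  {v: False, n: False}
  {n: True, v: False}
  {v: True, n: False}


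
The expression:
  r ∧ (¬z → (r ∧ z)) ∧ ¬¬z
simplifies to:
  r ∧ z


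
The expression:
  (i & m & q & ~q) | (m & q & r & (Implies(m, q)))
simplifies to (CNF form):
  m & q & r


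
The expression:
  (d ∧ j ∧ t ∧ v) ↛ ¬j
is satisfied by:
  {t: True, j: True, d: True, v: True}


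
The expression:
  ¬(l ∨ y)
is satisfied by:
  {y: False, l: False}


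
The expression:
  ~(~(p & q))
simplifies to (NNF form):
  p & q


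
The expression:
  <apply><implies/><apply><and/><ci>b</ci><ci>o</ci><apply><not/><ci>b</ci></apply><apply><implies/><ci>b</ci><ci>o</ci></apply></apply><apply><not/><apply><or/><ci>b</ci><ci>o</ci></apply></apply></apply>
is always true.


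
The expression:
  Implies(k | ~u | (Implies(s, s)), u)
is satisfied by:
  {u: True}


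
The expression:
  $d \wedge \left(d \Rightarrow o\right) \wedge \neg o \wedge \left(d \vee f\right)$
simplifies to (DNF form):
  $\text{False}$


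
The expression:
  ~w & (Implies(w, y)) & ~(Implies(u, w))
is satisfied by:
  {u: True, w: False}


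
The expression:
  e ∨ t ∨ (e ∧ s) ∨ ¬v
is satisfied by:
  {t: True, e: True, v: False}
  {t: True, v: False, e: False}
  {e: True, v: False, t: False}
  {e: False, v: False, t: False}
  {t: True, e: True, v: True}
  {t: True, v: True, e: False}
  {e: True, v: True, t: False}


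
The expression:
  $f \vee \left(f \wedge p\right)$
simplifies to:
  $f$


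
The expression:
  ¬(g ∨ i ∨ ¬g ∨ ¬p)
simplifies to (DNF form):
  False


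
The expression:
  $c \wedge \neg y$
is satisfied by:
  {c: True, y: False}


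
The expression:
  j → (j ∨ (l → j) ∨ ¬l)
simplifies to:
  True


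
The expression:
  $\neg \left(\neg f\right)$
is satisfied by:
  {f: True}


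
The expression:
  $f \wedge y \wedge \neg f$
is never true.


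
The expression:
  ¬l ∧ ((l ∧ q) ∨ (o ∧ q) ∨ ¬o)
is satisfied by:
  {q: True, o: False, l: False}
  {o: False, l: False, q: False}
  {q: True, o: True, l: False}


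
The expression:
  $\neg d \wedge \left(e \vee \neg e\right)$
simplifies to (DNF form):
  $\neg d$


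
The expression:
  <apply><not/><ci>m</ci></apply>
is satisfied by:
  {m: False}


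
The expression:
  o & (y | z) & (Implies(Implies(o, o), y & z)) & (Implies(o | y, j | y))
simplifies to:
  o & y & z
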